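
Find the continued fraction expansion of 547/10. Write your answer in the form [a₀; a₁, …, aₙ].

547 ÷ 10 → quotient 54, remainder 7
10 ÷ 7 → quotient 1, remainder 3
7 ÷ 3 → quotient 2, remainder 1
3 ÷ 1 → quotient 3, remainder 0

[54; 1, 2, 3]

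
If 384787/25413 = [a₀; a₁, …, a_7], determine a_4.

Apply division with remainder until the remainder is 0:
384787 ÷ 25413 → quotient 15, remainder 3592
25413 ÷ 3592 → quotient 7, remainder 269
3592 ÷ 269 → quotient 13, remainder 95
269 ÷ 95 → quotient 2, remainder 79
95 ÷ 79 → quotient 1, remainder 16

1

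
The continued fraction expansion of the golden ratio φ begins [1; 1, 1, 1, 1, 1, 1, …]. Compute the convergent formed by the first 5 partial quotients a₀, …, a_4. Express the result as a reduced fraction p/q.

Start with 1.
1 + 1/(1/1) = 1 + 1/1 = 2/1
1 + 1/(2/1) = 1 + 1/2 = 3/2
1 + 1/(3/2) = 1 + 2/3 = 5/3
1 + 1/(5/3) = 1 + 3/5 = 8/5

8/5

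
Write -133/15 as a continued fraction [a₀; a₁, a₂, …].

[-9; 7, 2]

Apply division with remainder until the remainder is 0:
-133 = -9·15 + 2, so a_0 = -9
15 = 7·2 + 1, so a_1 = 7
2 = 2·1 + 0, so a_2 = 2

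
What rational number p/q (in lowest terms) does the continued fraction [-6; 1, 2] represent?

Starting at the tail and folding back:
Start with 2.
1 + 1/(2/1) = 1 + 1/2 = 3/2
-6 + 1/(3/2) = -6 + 2/3 = -16/3

-16/3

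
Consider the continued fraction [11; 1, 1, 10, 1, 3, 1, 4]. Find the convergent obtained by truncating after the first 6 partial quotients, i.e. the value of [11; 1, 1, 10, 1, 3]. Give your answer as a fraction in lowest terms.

1037/90

Start with 3.
1 + 1/(3/1) = 1 + 1/3 = 4/3
10 + 1/(4/3) = 10 + 3/4 = 43/4
1 + 1/(43/4) = 1 + 4/43 = 47/43
1 + 1/(47/43) = 1 + 43/47 = 90/47
11 + 1/(90/47) = 11 + 47/90 = 1037/90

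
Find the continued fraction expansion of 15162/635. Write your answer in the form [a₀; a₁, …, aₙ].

Run the Euclidean algorithm, recording each quotient:
15162 ÷ 635 → quotient 23, remainder 557
635 ÷ 557 → quotient 1, remainder 78
557 ÷ 78 → quotient 7, remainder 11
78 ÷ 11 → quotient 7, remainder 1
11 ÷ 1 → quotient 11, remainder 0

[23; 1, 7, 7, 11]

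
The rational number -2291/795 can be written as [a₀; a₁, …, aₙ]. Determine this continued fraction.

-2291 = -3·795 + 94, so a_0 = -3
795 = 8·94 + 43, so a_1 = 8
94 = 2·43 + 8, so a_2 = 2
43 = 5·8 + 3, so a_3 = 5
8 = 2·3 + 2, so a_4 = 2
3 = 1·2 + 1, so a_5 = 1
2 = 2·1 + 0, so a_6 = 2

[-3; 8, 2, 5, 2, 1, 2]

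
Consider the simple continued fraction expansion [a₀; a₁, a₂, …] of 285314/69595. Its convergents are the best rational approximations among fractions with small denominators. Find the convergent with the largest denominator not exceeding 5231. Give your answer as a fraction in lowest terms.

5596/1365

a_0 = 4: 4/1  (≤ bound)
a_1 = 10: 41/10  (≤ bound)
a_2 = 27: 1111/271  (≤ bound)
a_3 = 5: 5596/1365  (≤ bound)
a_4 = 4: 23495/5731  (> 5231, stop)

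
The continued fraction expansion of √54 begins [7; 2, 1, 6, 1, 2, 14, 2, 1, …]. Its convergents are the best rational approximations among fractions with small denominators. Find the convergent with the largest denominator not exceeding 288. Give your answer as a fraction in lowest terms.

485/66

List convergents until the denominator exceeds the bound:
a_0 = 7: 7/1  (≤ bound)
a_1 = 2: 15/2  (≤ bound)
a_2 = 1: 22/3  (≤ bound)
a_3 = 6: 147/20  (≤ bound)
a_4 = 1: 169/23  (≤ bound)
a_5 = 2: 485/66  (≤ bound)
a_6 = 14: 6959/947  (> 288, stop)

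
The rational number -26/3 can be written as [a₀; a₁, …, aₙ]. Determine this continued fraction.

[-9; 3]

-26 = -9·3 + 1, so a_0 = -9
3 = 3·1 + 0, so a_1 = 3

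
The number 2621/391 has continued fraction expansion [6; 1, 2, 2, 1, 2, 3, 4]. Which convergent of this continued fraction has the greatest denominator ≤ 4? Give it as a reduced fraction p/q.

20/3

List convergents until the denominator exceeds the bound:
a_0 = 6: 6/1  (≤ bound)
a_1 = 1: 7/1  (≤ bound)
a_2 = 2: 20/3  (≤ bound)
a_3 = 2: 47/7  (> 4, stop)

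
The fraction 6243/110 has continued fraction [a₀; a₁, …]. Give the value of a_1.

Apply division with remainder until the remainder is 0:
6243 = 56·110 + 83, so a_0 = 56
110 = 1·83 + 27, so a_1 = 1

1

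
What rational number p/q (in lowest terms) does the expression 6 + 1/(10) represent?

61/10

Start with 10.
6 + 1/(10/1) = 6 + 1/10 = 61/10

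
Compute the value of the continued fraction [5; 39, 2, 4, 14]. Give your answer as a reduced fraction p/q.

25373/5049

Use the convergent recurrence hₖ = aₖ·hₖ₋₁ + hₖ₋₂ (and likewise for the denominators kₖ):
a_0 = 5: 5/1
a_1 = 39: 196/39
a_2 = 2: 397/79
a_3 = 4: 1784/355
a_4 = 14: 25373/5049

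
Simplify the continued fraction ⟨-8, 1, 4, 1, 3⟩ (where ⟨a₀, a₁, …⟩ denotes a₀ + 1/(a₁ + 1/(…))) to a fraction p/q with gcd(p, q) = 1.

Build up convergents one term at a time:
a_0 = -8: -8/1
a_1 = 1: -7/1
a_2 = 4: -36/5
a_3 = 1: -43/6
a_4 = 3: -165/23

-165/23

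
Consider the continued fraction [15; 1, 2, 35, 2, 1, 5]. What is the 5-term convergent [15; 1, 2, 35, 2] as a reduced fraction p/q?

Starting at the tail and folding back:
Start with 2.
35 + 1/(2/1) = 35 + 1/2 = 71/2
2 + 1/(71/2) = 2 + 2/71 = 144/71
1 + 1/(144/71) = 1 + 71/144 = 215/144
15 + 1/(215/144) = 15 + 144/215 = 3369/215

3369/215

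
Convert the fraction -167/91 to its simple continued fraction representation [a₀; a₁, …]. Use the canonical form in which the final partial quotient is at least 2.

-167 ÷ 91 → quotient -2, remainder 15
91 ÷ 15 → quotient 6, remainder 1
15 ÷ 1 → quotient 15, remainder 0

[-2; 6, 15]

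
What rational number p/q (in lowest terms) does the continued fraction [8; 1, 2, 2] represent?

a_0 = 8: 8/1
a_1 = 1: 9/1
a_2 = 2: 26/3
a_3 = 2: 61/7

61/7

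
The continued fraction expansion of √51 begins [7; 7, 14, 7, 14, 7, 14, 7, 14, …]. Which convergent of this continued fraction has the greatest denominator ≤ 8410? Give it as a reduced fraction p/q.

a_0 = 7: 7/1  (≤ bound)
a_1 = 7: 50/7  (≤ bound)
a_2 = 14: 707/99  (≤ bound)
a_3 = 7: 4999/700  (≤ bound)
a_4 = 14: 70693/9899  (> 8410, stop)

4999/700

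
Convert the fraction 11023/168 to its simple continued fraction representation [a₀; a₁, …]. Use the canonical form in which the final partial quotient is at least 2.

11023 ÷ 168 → quotient 65, remainder 103
168 ÷ 103 → quotient 1, remainder 65
103 ÷ 65 → quotient 1, remainder 38
65 ÷ 38 → quotient 1, remainder 27
38 ÷ 27 → quotient 1, remainder 11
27 ÷ 11 → quotient 2, remainder 5
11 ÷ 5 → quotient 2, remainder 1
5 ÷ 1 → quotient 5, remainder 0

[65; 1, 1, 1, 1, 2, 2, 5]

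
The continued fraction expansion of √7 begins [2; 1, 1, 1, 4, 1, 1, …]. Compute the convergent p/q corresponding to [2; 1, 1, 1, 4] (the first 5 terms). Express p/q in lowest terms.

37/14

Build up convergents one term at a time:
a_0 = 2: 2/1
a_1 = 1: 3/1
a_2 = 1: 5/2
a_3 = 1: 8/3
a_4 = 4: 37/14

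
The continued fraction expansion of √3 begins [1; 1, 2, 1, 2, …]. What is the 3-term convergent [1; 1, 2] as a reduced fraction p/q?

Use the convergent recurrence hₖ = aₖ·hₖ₋₁ + hₖ₋₂ (and likewise for the denominators kₖ):
a_0 = 1: 1/1
a_1 = 1: 2/1
a_2 = 2: 5/3

5/3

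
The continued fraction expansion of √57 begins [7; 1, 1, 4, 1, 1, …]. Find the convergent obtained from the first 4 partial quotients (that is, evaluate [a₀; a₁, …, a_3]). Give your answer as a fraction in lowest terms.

68/9

Start with 4.
1 + 1/(4/1) = 1 + 1/4 = 5/4
1 + 1/(5/4) = 1 + 4/5 = 9/5
7 + 1/(9/5) = 7 + 5/9 = 68/9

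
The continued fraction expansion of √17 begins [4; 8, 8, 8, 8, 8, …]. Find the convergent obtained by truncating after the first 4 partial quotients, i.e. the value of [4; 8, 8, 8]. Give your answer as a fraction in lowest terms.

2177/528

Compute successive convergents:
a_0 = 4: 4/1
a_1 = 8: 33/8
a_2 = 8: 268/65
a_3 = 8: 2177/528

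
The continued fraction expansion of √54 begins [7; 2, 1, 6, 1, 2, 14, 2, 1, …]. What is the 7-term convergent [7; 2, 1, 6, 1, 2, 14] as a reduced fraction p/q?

Start with 14.
2 + 1/(14/1) = 2 + 1/14 = 29/14
1 + 1/(29/14) = 1 + 14/29 = 43/29
6 + 1/(43/29) = 6 + 29/43 = 287/43
1 + 1/(287/43) = 1 + 43/287 = 330/287
2 + 1/(330/287) = 2 + 287/330 = 947/330
7 + 1/(947/330) = 7 + 330/947 = 6959/947

6959/947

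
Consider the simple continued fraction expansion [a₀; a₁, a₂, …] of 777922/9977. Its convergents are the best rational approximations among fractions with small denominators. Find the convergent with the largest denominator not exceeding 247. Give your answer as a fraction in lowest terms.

a_0 = 77: 77/1  (≤ bound)
a_1 = 1: 78/1  (≤ bound)
a_2 = 34: 2729/35  (≤ bound)
a_3 = 7: 19181/246  (≤ bound)
a_4 = 1: 21910/281  (> 247, stop)

19181/246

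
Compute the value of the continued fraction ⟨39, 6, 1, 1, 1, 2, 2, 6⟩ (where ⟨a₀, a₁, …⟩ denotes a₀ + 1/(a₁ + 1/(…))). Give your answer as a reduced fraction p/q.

31673/809

Collapse the nested fraction from the inside out:
Start with 6.
2 + 1/(6/1) = 2 + 1/6 = 13/6
2 + 1/(13/6) = 2 + 6/13 = 32/13
1 + 1/(32/13) = 1 + 13/32 = 45/32
1 + 1/(45/32) = 1 + 32/45 = 77/45
1 + 1/(77/45) = 1 + 45/77 = 122/77
6 + 1/(122/77) = 6 + 77/122 = 809/122
39 + 1/(809/122) = 39 + 122/809 = 31673/809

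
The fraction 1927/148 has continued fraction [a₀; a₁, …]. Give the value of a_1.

49

1927 = 13·148 + 3, so a_0 = 13
148 = 49·3 + 1, so a_1 = 49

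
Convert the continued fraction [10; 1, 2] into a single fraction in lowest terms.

a_0 = 10: 10/1
a_1 = 1: 11/1
a_2 = 2: 32/3

32/3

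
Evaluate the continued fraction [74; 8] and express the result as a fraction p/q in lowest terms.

Starting at the tail and folding back:
Start with 8.
74 + 1/(8/1) = 74 + 1/8 = 593/8

593/8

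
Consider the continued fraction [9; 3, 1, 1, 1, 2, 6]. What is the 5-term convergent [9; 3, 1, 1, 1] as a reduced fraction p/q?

Start with 1.
1 + 1/(1/1) = 1 + 1/1 = 2/1
1 + 1/(2/1) = 1 + 1/2 = 3/2
3 + 1/(3/2) = 3 + 2/3 = 11/3
9 + 1/(11/3) = 9 + 3/11 = 102/11

102/11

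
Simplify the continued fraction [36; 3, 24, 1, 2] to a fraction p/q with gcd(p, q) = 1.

8174/225

Start with 2.
1 + 1/(2/1) = 1 + 1/2 = 3/2
24 + 1/(3/2) = 24 + 2/3 = 74/3
3 + 1/(74/3) = 3 + 3/74 = 225/74
36 + 1/(225/74) = 36 + 74/225 = 8174/225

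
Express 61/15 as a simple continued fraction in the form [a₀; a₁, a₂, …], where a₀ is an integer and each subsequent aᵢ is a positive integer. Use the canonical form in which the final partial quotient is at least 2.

[4; 15]

61 ÷ 15 → quotient 4, remainder 1
15 ÷ 1 → quotient 15, remainder 0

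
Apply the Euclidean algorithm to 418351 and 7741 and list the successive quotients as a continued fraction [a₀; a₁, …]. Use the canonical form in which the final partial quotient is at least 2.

[54; 22, 1, 32, 1, 2, 3]

Run the Euclidean algorithm, recording each quotient:
418351 = 54·7741 + 337, so a_0 = 54
7741 = 22·337 + 327, so a_1 = 22
337 = 1·327 + 10, so a_2 = 1
327 = 32·10 + 7, so a_3 = 32
10 = 1·7 + 3, so a_4 = 1
7 = 2·3 + 1, so a_5 = 2
3 = 3·1 + 0, so a_6 = 3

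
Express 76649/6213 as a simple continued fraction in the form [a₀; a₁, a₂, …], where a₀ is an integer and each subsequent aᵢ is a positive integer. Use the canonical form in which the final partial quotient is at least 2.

76649 ÷ 6213 → quotient 12, remainder 2093
6213 ÷ 2093 → quotient 2, remainder 2027
2093 ÷ 2027 → quotient 1, remainder 66
2027 ÷ 66 → quotient 30, remainder 47
66 ÷ 47 → quotient 1, remainder 19
47 ÷ 19 → quotient 2, remainder 9
19 ÷ 9 → quotient 2, remainder 1
9 ÷ 1 → quotient 9, remainder 0

[12; 2, 1, 30, 1, 2, 2, 9]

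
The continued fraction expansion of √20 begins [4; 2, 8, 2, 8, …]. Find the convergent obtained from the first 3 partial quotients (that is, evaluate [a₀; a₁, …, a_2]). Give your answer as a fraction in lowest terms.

76/17

Build up convergents one term at a time:
a_0 = 4: 4/1
a_1 = 2: 9/2
a_2 = 8: 76/17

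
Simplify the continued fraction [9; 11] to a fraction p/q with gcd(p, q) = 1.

100/11

a_0 = 9: 9/1
a_1 = 11: 100/11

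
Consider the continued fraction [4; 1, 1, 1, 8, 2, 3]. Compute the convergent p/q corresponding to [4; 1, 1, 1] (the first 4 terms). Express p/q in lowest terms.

Compute successive convergents:
a_0 = 4: 4/1
a_1 = 1: 5/1
a_2 = 1: 9/2
a_3 = 1: 14/3

14/3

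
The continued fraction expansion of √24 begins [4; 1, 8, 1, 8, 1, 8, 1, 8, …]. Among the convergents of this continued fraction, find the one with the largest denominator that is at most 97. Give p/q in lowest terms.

436/89

List convergents until the denominator exceeds the bound:
a_0 = 4: 4/1  (≤ bound)
a_1 = 1: 5/1  (≤ bound)
a_2 = 8: 44/9  (≤ bound)
a_3 = 1: 49/10  (≤ bound)
a_4 = 8: 436/89  (≤ bound)
a_5 = 1: 485/99  (> 97, stop)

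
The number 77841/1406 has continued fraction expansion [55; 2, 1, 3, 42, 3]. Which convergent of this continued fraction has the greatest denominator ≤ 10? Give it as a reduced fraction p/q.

166/3

a_0 = 55: 55/1  (≤ bound)
a_1 = 2: 111/2  (≤ bound)
a_2 = 1: 166/3  (≤ bound)
a_3 = 3: 609/11  (> 10, stop)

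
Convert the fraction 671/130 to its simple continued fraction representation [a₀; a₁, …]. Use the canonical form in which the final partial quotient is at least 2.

[5; 6, 5, 4]

671 = 5·130 + 21, so a_0 = 5
130 = 6·21 + 4, so a_1 = 6
21 = 5·4 + 1, so a_2 = 5
4 = 4·1 + 0, so a_3 = 4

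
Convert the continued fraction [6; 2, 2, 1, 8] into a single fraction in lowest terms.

392/61

Start with 8.
1 + 1/(8/1) = 1 + 1/8 = 9/8
2 + 1/(9/8) = 2 + 8/9 = 26/9
2 + 1/(26/9) = 2 + 9/26 = 61/26
6 + 1/(61/26) = 6 + 26/61 = 392/61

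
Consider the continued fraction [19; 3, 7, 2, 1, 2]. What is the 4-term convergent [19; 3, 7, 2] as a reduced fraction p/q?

908/47

Collapse the nested fraction from the inside out:
Start with 2.
7 + 1/(2/1) = 7 + 1/2 = 15/2
3 + 1/(15/2) = 3 + 2/15 = 47/15
19 + 1/(47/15) = 19 + 15/47 = 908/47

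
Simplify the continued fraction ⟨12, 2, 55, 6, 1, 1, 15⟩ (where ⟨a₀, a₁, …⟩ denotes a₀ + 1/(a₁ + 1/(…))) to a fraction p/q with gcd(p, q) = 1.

Start with 15.
1 + 1/(15/1) = 1 + 1/15 = 16/15
1 + 1/(16/15) = 1 + 15/16 = 31/16
6 + 1/(31/16) = 6 + 16/31 = 202/31
55 + 1/(202/31) = 55 + 31/202 = 11141/202
2 + 1/(11141/202) = 2 + 202/11141 = 22484/11141
12 + 1/(22484/11141) = 12 + 11141/22484 = 280949/22484

280949/22484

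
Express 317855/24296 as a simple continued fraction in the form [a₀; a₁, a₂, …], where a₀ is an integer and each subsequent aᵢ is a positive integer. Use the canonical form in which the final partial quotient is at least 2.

[13; 12, 9, 2, 7, 14]

⌊317855/24296⌋ = 13, remainder 2007
⌊24296/2007⌋ = 12, remainder 212
⌊2007/212⌋ = 9, remainder 99
⌊212/99⌋ = 2, remainder 14
⌊99/14⌋ = 7, remainder 1
⌊14/1⌋ = 14, remainder 0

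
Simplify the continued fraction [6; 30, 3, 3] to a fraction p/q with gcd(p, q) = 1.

Start with 3.
3 + 1/(3/1) = 3 + 1/3 = 10/3
30 + 1/(10/3) = 30 + 3/10 = 303/10
6 + 1/(303/10) = 6 + 10/303 = 1828/303

1828/303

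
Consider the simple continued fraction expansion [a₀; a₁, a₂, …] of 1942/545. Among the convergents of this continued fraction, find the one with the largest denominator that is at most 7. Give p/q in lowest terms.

25/7

a_0 = 3: 3/1  (≤ bound)
a_1 = 1: 4/1  (≤ bound)
a_2 = 1: 7/2  (≤ bound)
a_3 = 3: 25/7  (≤ bound)
a_4 = 2: 57/16  (> 7, stop)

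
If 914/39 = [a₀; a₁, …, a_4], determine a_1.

Apply division with remainder until the remainder is 0:
914 = 23·39 + 17, so a_0 = 23
39 = 2·17 + 5, so a_1 = 2

2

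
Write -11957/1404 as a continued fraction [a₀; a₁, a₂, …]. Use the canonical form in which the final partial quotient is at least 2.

-11957 ÷ 1404 → quotient -9, remainder 679
1404 ÷ 679 → quotient 2, remainder 46
679 ÷ 46 → quotient 14, remainder 35
46 ÷ 35 → quotient 1, remainder 11
35 ÷ 11 → quotient 3, remainder 2
11 ÷ 2 → quotient 5, remainder 1
2 ÷ 1 → quotient 2, remainder 0

[-9; 2, 14, 1, 3, 5, 2]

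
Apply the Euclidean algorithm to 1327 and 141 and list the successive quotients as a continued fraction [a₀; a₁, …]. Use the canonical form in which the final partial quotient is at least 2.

[9; 2, 2, 3, 8]

1327 = 9·141 + 58, so a_0 = 9
141 = 2·58 + 25, so a_1 = 2
58 = 2·25 + 8, so a_2 = 2
25 = 3·8 + 1, so a_3 = 3
8 = 8·1 + 0, so a_4 = 8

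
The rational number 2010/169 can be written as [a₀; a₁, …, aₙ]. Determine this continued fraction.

[11; 1, 8, 2, 1, 1, 3]

Apply division with remainder until the remainder is 0:
2010 ÷ 169 → quotient 11, remainder 151
169 ÷ 151 → quotient 1, remainder 18
151 ÷ 18 → quotient 8, remainder 7
18 ÷ 7 → quotient 2, remainder 4
7 ÷ 4 → quotient 1, remainder 3
4 ÷ 3 → quotient 1, remainder 1
3 ÷ 1 → quotient 3, remainder 0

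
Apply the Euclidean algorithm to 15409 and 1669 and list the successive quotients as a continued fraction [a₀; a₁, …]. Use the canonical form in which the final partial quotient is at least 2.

[9; 4, 3, 3, 6, 6]

Run the Euclidean algorithm, recording each quotient:
15409 = 9·1669 + 388, so a_0 = 9
1669 = 4·388 + 117, so a_1 = 4
388 = 3·117 + 37, so a_2 = 3
117 = 3·37 + 6, so a_3 = 3
37 = 6·6 + 1, so a_4 = 6
6 = 6·1 + 0, so a_5 = 6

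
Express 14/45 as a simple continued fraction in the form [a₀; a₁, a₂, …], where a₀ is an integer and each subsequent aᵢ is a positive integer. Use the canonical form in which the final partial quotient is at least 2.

[0; 3, 4, 1, 2]

14 = 0·45 + 14, so a_0 = 0
45 = 3·14 + 3, so a_1 = 3
14 = 4·3 + 2, so a_2 = 4
3 = 1·2 + 1, so a_3 = 1
2 = 2·1 + 0, so a_4 = 2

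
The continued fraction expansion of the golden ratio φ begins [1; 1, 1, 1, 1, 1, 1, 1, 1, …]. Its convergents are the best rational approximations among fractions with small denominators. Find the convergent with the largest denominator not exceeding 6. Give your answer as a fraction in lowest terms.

8/5

a_0 = 1: 1/1  (≤ bound)
a_1 = 1: 2/1  (≤ bound)
a_2 = 1: 3/2  (≤ bound)
a_3 = 1: 5/3  (≤ bound)
a_4 = 1: 8/5  (≤ bound)
a_5 = 1: 13/8  (> 6, stop)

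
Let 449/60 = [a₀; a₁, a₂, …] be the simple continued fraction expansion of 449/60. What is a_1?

449 = 7·60 + 29, so a_0 = 7
60 = 2·29 + 2, so a_1 = 2

2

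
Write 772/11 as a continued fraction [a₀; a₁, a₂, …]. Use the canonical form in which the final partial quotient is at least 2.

Repeatedly divide and take the remainder:
772 = 70·11 + 2, so a_0 = 70
11 = 5·2 + 1, so a_1 = 5
2 = 2·1 + 0, so a_2 = 2

[70; 5, 2]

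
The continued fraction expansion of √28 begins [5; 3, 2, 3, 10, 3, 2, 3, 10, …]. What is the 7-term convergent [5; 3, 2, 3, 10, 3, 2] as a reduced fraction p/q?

9403/1777

Collapse the nested fraction from the inside out:
Start with 2.
3 + 1/(2/1) = 3 + 1/2 = 7/2
10 + 1/(7/2) = 10 + 2/7 = 72/7
3 + 1/(72/7) = 3 + 7/72 = 223/72
2 + 1/(223/72) = 2 + 72/223 = 518/223
3 + 1/(518/223) = 3 + 223/518 = 1777/518
5 + 1/(1777/518) = 5 + 518/1777 = 9403/1777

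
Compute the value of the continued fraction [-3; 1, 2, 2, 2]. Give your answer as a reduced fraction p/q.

-39/17

Work from the innermost term outward:
Start with 2.
2 + 1/(2/1) = 2 + 1/2 = 5/2
2 + 1/(5/2) = 2 + 2/5 = 12/5
1 + 1/(12/5) = 1 + 5/12 = 17/12
-3 + 1/(17/12) = -3 + 12/17 = -39/17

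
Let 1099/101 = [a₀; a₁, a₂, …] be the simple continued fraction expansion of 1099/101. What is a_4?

1099 ÷ 101 → quotient 10, remainder 89
101 ÷ 89 → quotient 1, remainder 12
89 ÷ 12 → quotient 7, remainder 5
12 ÷ 5 → quotient 2, remainder 2
5 ÷ 2 → quotient 2, remainder 1

2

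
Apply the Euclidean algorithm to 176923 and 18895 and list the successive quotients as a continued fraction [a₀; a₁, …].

[9; 2, 1, 3, 53, 2, 2, 6]

176923 = 9·18895 + 6868, so a_0 = 9
18895 = 2·6868 + 5159, so a_1 = 2
6868 = 1·5159 + 1709, so a_2 = 1
5159 = 3·1709 + 32, so a_3 = 3
1709 = 53·32 + 13, so a_4 = 53
32 = 2·13 + 6, so a_5 = 2
13 = 2·6 + 1, so a_6 = 2
6 = 6·1 + 0, so a_7 = 6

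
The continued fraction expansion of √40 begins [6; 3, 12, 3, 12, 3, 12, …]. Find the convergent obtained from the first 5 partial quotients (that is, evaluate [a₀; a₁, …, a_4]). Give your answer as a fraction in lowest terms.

a_0 = 6: 6/1
a_1 = 3: 19/3
a_2 = 12: 234/37
a_3 = 3: 721/114
a_4 = 12: 8886/1405

8886/1405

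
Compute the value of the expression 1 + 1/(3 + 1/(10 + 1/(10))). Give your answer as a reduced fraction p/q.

414/313

Starting at the tail and folding back:
Start with 10.
10 + 1/(10/1) = 10 + 1/10 = 101/10
3 + 1/(101/10) = 3 + 10/101 = 313/101
1 + 1/(313/101) = 1 + 101/313 = 414/313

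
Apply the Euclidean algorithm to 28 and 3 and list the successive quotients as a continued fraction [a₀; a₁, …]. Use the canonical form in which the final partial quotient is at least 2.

⌊28/3⌋ = 9, remainder 1
⌊3/1⌋ = 3, remainder 0

[9; 3]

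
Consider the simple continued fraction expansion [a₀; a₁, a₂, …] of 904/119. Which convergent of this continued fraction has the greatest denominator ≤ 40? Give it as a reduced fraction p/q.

a_0 = 7: 7/1  (≤ bound)
a_1 = 1: 8/1  (≤ bound)
a_2 = 1: 15/2  (≤ bound)
a_3 = 2: 38/5  (≤ bound)
a_4 = 11: 433/57  (> 40, stop)

38/5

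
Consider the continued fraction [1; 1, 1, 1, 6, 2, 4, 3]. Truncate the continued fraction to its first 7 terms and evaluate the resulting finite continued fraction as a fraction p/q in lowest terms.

a_0 = 1: 1/1
a_1 = 1: 2/1
a_2 = 1: 3/2
a_3 = 1: 5/3
a_4 = 6: 33/20
a_5 = 2: 71/43
a_6 = 4: 317/192

317/192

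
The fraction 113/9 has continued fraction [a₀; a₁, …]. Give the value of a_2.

1

Run the Euclidean algorithm, recording each quotient:
113 ÷ 9 → quotient 12, remainder 5
9 ÷ 5 → quotient 1, remainder 4
5 ÷ 4 → quotient 1, remainder 1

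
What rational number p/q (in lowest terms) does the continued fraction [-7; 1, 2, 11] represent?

-215/34

a_0 = -7: -7/1
a_1 = 1: -6/1
a_2 = 2: -19/3
a_3 = 11: -215/34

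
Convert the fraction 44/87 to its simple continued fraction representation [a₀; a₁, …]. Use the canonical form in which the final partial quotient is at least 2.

⌊44/87⌋ = 0, remainder 44
⌊87/44⌋ = 1, remainder 43
⌊44/43⌋ = 1, remainder 1
⌊43/1⌋ = 43, remainder 0

[0; 1, 1, 43]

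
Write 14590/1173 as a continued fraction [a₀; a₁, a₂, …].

Apply division with remainder until the remainder is 0:
⌊14590/1173⌋ = 12, remainder 514
⌊1173/514⌋ = 2, remainder 145
⌊514/145⌋ = 3, remainder 79
⌊145/79⌋ = 1, remainder 66
⌊79/66⌋ = 1, remainder 13
⌊66/13⌋ = 5, remainder 1
⌊13/1⌋ = 13, remainder 0

[12; 2, 3, 1, 1, 5, 13]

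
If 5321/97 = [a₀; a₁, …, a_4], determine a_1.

5321 = 54·97 + 83, so a_0 = 54
97 = 1·83 + 14, so a_1 = 1

1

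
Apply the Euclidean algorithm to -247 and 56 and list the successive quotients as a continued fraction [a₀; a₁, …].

[-5; 1, 1, 2, 3, 3]

Repeatedly divide and take the remainder:
-247 = -5·56 + 33, so a_0 = -5
56 = 1·33 + 23, so a_1 = 1
33 = 1·23 + 10, so a_2 = 1
23 = 2·10 + 3, so a_3 = 2
10 = 3·3 + 1, so a_4 = 3
3 = 3·1 + 0, so a_5 = 3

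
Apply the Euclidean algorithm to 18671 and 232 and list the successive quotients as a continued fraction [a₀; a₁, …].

[80; 2, 11, 10]

Repeatedly divide and take the remainder:
⌊18671/232⌋ = 80, remainder 111
⌊232/111⌋ = 2, remainder 10
⌊111/10⌋ = 11, remainder 1
⌊10/1⌋ = 10, remainder 0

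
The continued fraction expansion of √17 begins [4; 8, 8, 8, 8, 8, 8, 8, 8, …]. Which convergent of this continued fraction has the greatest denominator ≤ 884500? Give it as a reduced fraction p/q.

1166876/283009

a_0 = 4: 4/1  (≤ bound)
a_1 = 8: 33/8  (≤ bound)
a_2 = 8: 268/65  (≤ bound)
a_3 = 8: 2177/528  (≤ bound)
a_4 = 8: 17684/4289  (≤ bound)
a_5 = 8: 143649/34840  (≤ bound)
a_6 = 8: 1166876/283009  (≤ bound)
a_7 = 8: 9478657/2298912  (> 884500, stop)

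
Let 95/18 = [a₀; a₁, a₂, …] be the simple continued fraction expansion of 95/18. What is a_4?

⌊95/18⌋ = 5, remainder 5
⌊18/5⌋ = 3, remainder 3
⌊5/3⌋ = 1, remainder 2
⌊3/2⌋ = 1, remainder 1
⌊2/1⌋ = 2, remainder 0

2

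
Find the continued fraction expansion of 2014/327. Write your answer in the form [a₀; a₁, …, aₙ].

Apply division with remainder until the remainder is 0:
2014 ÷ 327 → quotient 6, remainder 52
327 ÷ 52 → quotient 6, remainder 15
52 ÷ 15 → quotient 3, remainder 7
15 ÷ 7 → quotient 2, remainder 1
7 ÷ 1 → quotient 7, remainder 0

[6; 6, 3, 2, 7]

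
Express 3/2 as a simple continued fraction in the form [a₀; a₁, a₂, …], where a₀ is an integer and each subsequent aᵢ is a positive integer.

[1; 2]

Repeatedly divide and take the remainder:
3 ÷ 2 → quotient 1, remainder 1
2 ÷ 1 → quotient 2, remainder 0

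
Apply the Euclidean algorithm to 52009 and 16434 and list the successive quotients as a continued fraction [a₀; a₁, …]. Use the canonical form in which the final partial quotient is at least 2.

Apply division with remainder until the remainder is 0:
52009 ÷ 16434 → quotient 3, remainder 2707
16434 ÷ 2707 → quotient 6, remainder 192
2707 ÷ 192 → quotient 14, remainder 19
192 ÷ 19 → quotient 10, remainder 2
19 ÷ 2 → quotient 9, remainder 1
2 ÷ 1 → quotient 2, remainder 0

[3; 6, 14, 10, 9, 2]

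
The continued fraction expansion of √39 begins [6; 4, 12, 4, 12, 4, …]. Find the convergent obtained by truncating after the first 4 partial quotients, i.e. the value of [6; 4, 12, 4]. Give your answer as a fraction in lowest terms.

Start with 4.
12 + 1/(4/1) = 12 + 1/4 = 49/4
4 + 1/(49/4) = 4 + 4/49 = 200/49
6 + 1/(200/49) = 6 + 49/200 = 1249/200

1249/200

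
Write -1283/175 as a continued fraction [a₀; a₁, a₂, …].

[-8; 1, 2, 58]

-1283 ÷ 175 → quotient -8, remainder 117
175 ÷ 117 → quotient 1, remainder 58
117 ÷ 58 → quotient 2, remainder 1
58 ÷ 1 → quotient 58, remainder 0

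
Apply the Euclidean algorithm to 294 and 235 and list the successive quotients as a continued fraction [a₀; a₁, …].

Apply division with remainder until the remainder is 0:
⌊294/235⌋ = 1, remainder 59
⌊235/59⌋ = 3, remainder 58
⌊59/58⌋ = 1, remainder 1
⌊58/1⌋ = 58, remainder 0

[1; 3, 1, 58]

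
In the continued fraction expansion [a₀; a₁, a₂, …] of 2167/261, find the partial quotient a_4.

2

2167 ÷ 261 → quotient 8, remainder 79
261 ÷ 79 → quotient 3, remainder 24
79 ÷ 24 → quotient 3, remainder 7
24 ÷ 7 → quotient 3, remainder 3
7 ÷ 3 → quotient 2, remainder 1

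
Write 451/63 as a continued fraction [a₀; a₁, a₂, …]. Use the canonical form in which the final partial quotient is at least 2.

Repeatedly divide and take the remainder:
451 = 7·63 + 10, so a_0 = 7
63 = 6·10 + 3, so a_1 = 6
10 = 3·3 + 1, so a_2 = 3
3 = 3·1 + 0, so a_3 = 3

[7; 6, 3, 3]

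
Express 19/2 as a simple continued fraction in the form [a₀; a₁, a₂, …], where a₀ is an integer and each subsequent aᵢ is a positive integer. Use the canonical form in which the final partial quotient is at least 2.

Repeatedly divide and take the remainder:
19 ÷ 2 → quotient 9, remainder 1
2 ÷ 1 → quotient 2, remainder 0

[9; 2]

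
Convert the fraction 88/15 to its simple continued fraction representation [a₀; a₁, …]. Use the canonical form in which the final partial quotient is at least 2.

[5; 1, 6, 2]

Repeatedly divide and take the remainder:
88 = 5·15 + 13, so a_0 = 5
15 = 1·13 + 2, so a_1 = 1
13 = 6·2 + 1, so a_2 = 6
2 = 2·1 + 0, so a_3 = 2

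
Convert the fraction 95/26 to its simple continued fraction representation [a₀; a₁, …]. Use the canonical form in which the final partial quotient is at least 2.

Repeatedly divide and take the remainder:
95 = 3·26 + 17, so a_0 = 3
26 = 1·17 + 9, so a_1 = 1
17 = 1·9 + 8, so a_2 = 1
9 = 1·8 + 1, so a_3 = 1
8 = 8·1 + 0, so a_4 = 8

[3; 1, 1, 1, 8]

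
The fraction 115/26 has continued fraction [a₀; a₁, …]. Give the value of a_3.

1

Apply division with remainder until the remainder is 0:
⌊115/26⌋ = 4, remainder 11
⌊26/11⌋ = 2, remainder 4
⌊11/4⌋ = 2, remainder 3
⌊4/3⌋ = 1, remainder 1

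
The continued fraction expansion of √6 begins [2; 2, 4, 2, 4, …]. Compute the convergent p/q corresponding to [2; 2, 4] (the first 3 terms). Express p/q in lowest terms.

22/9

a_0 = 2: 2/1
a_1 = 2: 5/2
a_2 = 4: 22/9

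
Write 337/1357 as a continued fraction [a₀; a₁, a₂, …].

337 = 0·1357 + 337, so a_0 = 0
1357 = 4·337 + 9, so a_1 = 4
337 = 37·9 + 4, so a_2 = 37
9 = 2·4 + 1, so a_3 = 2
4 = 4·1 + 0, so a_4 = 4

[0; 4, 37, 2, 4]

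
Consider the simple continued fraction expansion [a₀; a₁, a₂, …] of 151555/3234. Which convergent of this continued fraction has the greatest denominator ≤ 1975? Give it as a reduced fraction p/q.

3421/73

a_0 = 46: 46/1  (≤ bound)
a_1 = 1: 47/1  (≤ bound)
a_2 = 6: 328/7  (≤ bound)
a_3 = 3: 1031/22  (≤ bound)
a_4 = 3: 3421/73  (≤ bound)
a_5 = 44: 151555/3234  (> 1975, stop)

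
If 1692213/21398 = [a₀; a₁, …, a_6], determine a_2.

12

Run the Euclidean algorithm, recording each quotient:
1692213 = 79·21398 + 1771, so a_0 = 79
21398 = 12·1771 + 146, so a_1 = 12
1771 = 12·146 + 19, so a_2 = 12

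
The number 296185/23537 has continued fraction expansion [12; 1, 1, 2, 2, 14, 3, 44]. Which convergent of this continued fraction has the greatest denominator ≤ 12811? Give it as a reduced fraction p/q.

6682/531

a_0 = 12: 12/1  (≤ bound)
a_1 = 1: 13/1  (≤ bound)
a_2 = 1: 25/2  (≤ bound)
a_3 = 2: 63/5  (≤ bound)
a_4 = 2: 151/12  (≤ bound)
a_5 = 14: 2177/173  (≤ bound)
a_6 = 3: 6682/531  (≤ bound)
a_7 = 44: 296185/23537  (> 12811, stop)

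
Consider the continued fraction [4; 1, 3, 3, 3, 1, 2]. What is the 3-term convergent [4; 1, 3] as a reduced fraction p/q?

Use the convergent recurrence hₖ = aₖ·hₖ₋₁ + hₖ₋₂ (and likewise for the denominators kₖ):
a_0 = 4: 4/1
a_1 = 1: 5/1
a_2 = 3: 19/4

19/4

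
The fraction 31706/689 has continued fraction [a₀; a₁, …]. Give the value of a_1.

⌊31706/689⌋ = 46, remainder 12
⌊689/12⌋ = 57, remainder 5

57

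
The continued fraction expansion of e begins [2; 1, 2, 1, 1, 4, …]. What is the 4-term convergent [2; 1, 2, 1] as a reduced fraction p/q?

Start with 1.
2 + 1/(1/1) = 2 + 1/1 = 3/1
1 + 1/(3/1) = 1 + 1/3 = 4/3
2 + 1/(4/3) = 2 + 3/4 = 11/4

11/4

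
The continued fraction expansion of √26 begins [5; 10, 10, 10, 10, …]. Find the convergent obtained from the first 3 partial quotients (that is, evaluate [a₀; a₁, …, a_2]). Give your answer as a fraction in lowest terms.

515/101

Starting at the tail and folding back:
Start with 10.
10 + 1/(10/1) = 10 + 1/10 = 101/10
5 + 1/(101/10) = 5 + 10/101 = 515/101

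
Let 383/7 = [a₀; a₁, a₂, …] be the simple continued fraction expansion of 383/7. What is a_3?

383 ÷ 7 → quotient 54, remainder 5
7 ÷ 5 → quotient 1, remainder 2
5 ÷ 2 → quotient 2, remainder 1
2 ÷ 1 → quotient 2, remainder 0

2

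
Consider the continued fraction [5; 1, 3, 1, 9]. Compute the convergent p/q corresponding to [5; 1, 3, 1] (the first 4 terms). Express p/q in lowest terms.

a_0 = 5: 5/1
a_1 = 1: 6/1
a_2 = 3: 23/4
a_3 = 1: 29/5

29/5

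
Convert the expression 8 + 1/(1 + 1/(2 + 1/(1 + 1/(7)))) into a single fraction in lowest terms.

271/31

a_0 = 8: 8/1
a_1 = 1: 9/1
a_2 = 2: 26/3
a_3 = 1: 35/4
a_4 = 7: 271/31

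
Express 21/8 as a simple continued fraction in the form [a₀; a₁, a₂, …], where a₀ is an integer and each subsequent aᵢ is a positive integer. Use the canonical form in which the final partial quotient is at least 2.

⌊21/8⌋ = 2, remainder 5
⌊8/5⌋ = 1, remainder 3
⌊5/3⌋ = 1, remainder 2
⌊3/2⌋ = 1, remainder 1
⌊2/1⌋ = 2, remainder 0

[2; 1, 1, 1, 2]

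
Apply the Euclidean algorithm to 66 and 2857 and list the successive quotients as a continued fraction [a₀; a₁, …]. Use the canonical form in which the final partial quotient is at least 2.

[0; 43, 3, 2, 9]

66 = 0·2857 + 66, so a_0 = 0
2857 = 43·66 + 19, so a_1 = 43
66 = 3·19 + 9, so a_2 = 3
19 = 2·9 + 1, so a_3 = 2
9 = 9·1 + 0, so a_4 = 9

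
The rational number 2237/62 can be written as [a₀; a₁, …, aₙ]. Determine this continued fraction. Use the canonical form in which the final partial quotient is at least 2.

[36; 12, 2, 2]

2237 = 36·62 + 5, so a_0 = 36
62 = 12·5 + 2, so a_1 = 12
5 = 2·2 + 1, so a_2 = 2
2 = 2·1 + 0, so a_3 = 2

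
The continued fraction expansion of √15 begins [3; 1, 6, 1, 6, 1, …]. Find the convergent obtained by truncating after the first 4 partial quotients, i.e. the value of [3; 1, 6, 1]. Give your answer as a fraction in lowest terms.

Collapse the nested fraction from the inside out:
Start with 1.
6 + 1/(1/1) = 6 + 1/1 = 7/1
1 + 1/(7/1) = 1 + 1/7 = 8/7
3 + 1/(8/7) = 3 + 7/8 = 31/8

31/8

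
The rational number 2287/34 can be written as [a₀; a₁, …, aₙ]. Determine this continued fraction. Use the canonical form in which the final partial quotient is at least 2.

2287 = 67·34 + 9, so a_0 = 67
34 = 3·9 + 7, so a_1 = 3
9 = 1·7 + 2, so a_2 = 1
7 = 3·2 + 1, so a_3 = 3
2 = 2·1 + 0, so a_4 = 2

[67; 3, 1, 3, 2]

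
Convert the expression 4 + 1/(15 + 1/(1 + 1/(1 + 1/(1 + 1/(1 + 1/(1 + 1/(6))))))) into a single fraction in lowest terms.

3365/828

a_0 = 4: 4/1
a_1 = 15: 61/15
a_2 = 1: 65/16
a_3 = 1: 126/31
a_4 = 1: 191/47
a_5 = 1: 317/78
a_6 = 1: 508/125
a_7 = 6: 3365/828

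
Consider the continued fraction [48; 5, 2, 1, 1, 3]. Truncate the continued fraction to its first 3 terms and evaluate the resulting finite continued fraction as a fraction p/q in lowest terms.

Build up convergents one term at a time:
a_0 = 48: 48/1
a_1 = 5: 241/5
a_2 = 2: 530/11

530/11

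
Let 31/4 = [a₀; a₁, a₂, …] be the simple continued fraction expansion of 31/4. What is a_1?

1

31 ÷ 4 → quotient 7, remainder 3
4 ÷ 3 → quotient 1, remainder 1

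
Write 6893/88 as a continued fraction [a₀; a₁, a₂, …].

Run the Euclidean algorithm, recording each quotient:
6893 ÷ 88 → quotient 78, remainder 29
88 ÷ 29 → quotient 3, remainder 1
29 ÷ 1 → quotient 29, remainder 0

[78; 3, 29]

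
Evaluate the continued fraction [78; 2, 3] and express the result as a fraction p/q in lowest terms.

549/7

Work from the innermost term outward:
Start with 3.
2 + 1/(3/1) = 2 + 1/3 = 7/3
78 + 1/(7/3) = 78 + 3/7 = 549/7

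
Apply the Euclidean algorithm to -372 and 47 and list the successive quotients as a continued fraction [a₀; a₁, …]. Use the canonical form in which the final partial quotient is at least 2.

-372 ÷ 47 → quotient -8, remainder 4
47 ÷ 4 → quotient 11, remainder 3
4 ÷ 3 → quotient 1, remainder 1
3 ÷ 1 → quotient 3, remainder 0

[-8; 11, 1, 3]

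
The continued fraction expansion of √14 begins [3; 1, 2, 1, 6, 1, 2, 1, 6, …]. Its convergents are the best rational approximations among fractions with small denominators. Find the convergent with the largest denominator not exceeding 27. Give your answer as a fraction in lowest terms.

List convergents until the denominator exceeds the bound:
a_0 = 3: 3/1  (≤ bound)
a_1 = 1: 4/1  (≤ bound)
a_2 = 2: 11/3  (≤ bound)
a_3 = 1: 15/4  (≤ bound)
a_4 = 6: 101/27  (≤ bound)
a_5 = 1: 116/31  (> 27, stop)

101/27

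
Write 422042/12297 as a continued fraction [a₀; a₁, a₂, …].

422042 ÷ 12297 → quotient 34, remainder 3944
12297 ÷ 3944 → quotient 3, remainder 465
3944 ÷ 465 → quotient 8, remainder 224
465 ÷ 224 → quotient 2, remainder 17
224 ÷ 17 → quotient 13, remainder 3
17 ÷ 3 → quotient 5, remainder 2
3 ÷ 2 → quotient 1, remainder 1
2 ÷ 1 → quotient 2, remainder 0

[34; 3, 8, 2, 13, 5, 1, 2]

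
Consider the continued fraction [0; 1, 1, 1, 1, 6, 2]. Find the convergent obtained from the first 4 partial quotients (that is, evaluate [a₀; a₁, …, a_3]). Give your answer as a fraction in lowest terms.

2/3

a_0 = 0: 0/1
a_1 = 1: 1/1
a_2 = 1: 1/2
a_3 = 1: 2/3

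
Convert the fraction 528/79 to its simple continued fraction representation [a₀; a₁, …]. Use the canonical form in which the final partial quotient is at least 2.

[6; 1, 2, 6, 4]

528 = 6·79 + 54, so a_0 = 6
79 = 1·54 + 25, so a_1 = 1
54 = 2·25 + 4, so a_2 = 2
25 = 6·4 + 1, so a_3 = 6
4 = 4·1 + 0, so a_4 = 4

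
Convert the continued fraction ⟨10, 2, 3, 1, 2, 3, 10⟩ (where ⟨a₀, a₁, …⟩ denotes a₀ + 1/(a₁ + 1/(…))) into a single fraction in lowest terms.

Use the convergent recurrence hₖ = aₖ·hₖ₋₁ + hₖ₋₂ (and likewise for the denominators kₖ):
a_0 = 10: 10/1
a_1 = 2: 21/2
a_2 = 3: 73/7
a_3 = 1: 94/9
a_4 = 2: 261/25
a_5 = 3: 877/84
a_6 = 10: 9031/865

9031/865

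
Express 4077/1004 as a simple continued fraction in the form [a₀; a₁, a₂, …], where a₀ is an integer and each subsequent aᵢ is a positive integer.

[4; 16, 2, 5, 1, 1, 2]

⌊4077/1004⌋ = 4, remainder 61
⌊1004/61⌋ = 16, remainder 28
⌊61/28⌋ = 2, remainder 5
⌊28/5⌋ = 5, remainder 3
⌊5/3⌋ = 1, remainder 2
⌊3/2⌋ = 1, remainder 1
⌊2/1⌋ = 2, remainder 0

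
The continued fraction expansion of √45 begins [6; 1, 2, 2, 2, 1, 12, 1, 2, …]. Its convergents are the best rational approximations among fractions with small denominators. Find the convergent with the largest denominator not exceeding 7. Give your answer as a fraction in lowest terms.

47/7

List convergents until the denominator exceeds the bound:
a_0 = 6: 6/1  (≤ bound)
a_1 = 1: 7/1  (≤ bound)
a_2 = 2: 20/3  (≤ bound)
a_3 = 2: 47/7  (≤ bound)
a_4 = 2: 114/17  (> 7, stop)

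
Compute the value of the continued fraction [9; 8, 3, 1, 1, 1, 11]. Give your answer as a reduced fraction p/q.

Start with 11.
1 + 1/(11/1) = 1 + 1/11 = 12/11
1 + 1/(12/11) = 1 + 11/12 = 23/12
1 + 1/(23/12) = 1 + 12/23 = 35/23
3 + 1/(35/23) = 3 + 23/35 = 128/35
8 + 1/(128/35) = 8 + 35/128 = 1059/128
9 + 1/(1059/128) = 9 + 128/1059 = 9659/1059

9659/1059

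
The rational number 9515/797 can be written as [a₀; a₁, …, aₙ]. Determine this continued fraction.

[11; 1, 15, 3, 1, 3, 3]

⌊9515/797⌋ = 11, remainder 748
⌊797/748⌋ = 1, remainder 49
⌊748/49⌋ = 15, remainder 13
⌊49/13⌋ = 3, remainder 10
⌊13/10⌋ = 1, remainder 3
⌊10/3⌋ = 3, remainder 1
⌊3/1⌋ = 3, remainder 0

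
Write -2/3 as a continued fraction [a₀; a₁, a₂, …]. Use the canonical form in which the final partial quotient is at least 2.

[-1; 3]

-2 = -1·3 + 1, so a_0 = -1
3 = 3·1 + 0, so a_1 = 3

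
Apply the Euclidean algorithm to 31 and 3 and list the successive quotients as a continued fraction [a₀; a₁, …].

Apply division with remainder until the remainder is 0:
31 ÷ 3 → quotient 10, remainder 1
3 ÷ 1 → quotient 3, remainder 0

[10; 3]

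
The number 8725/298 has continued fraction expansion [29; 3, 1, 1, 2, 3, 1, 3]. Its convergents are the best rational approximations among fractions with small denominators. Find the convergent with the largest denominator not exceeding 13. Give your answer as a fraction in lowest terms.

205/7

List convergents until the denominator exceeds the bound:
a_0 = 29: 29/1  (≤ bound)
a_1 = 3: 88/3  (≤ bound)
a_2 = 1: 117/4  (≤ bound)
a_3 = 1: 205/7  (≤ bound)
a_4 = 2: 527/18  (> 13, stop)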